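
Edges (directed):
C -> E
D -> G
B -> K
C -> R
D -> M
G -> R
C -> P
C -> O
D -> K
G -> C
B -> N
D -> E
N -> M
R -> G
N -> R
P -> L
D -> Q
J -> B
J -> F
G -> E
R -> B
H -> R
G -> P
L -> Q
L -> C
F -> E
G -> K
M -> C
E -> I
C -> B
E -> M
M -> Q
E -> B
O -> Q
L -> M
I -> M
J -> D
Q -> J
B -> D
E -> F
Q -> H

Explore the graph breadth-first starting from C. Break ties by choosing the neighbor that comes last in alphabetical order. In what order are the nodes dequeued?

C, R, P, O, E, B, G, L, Q, M, I, F, N, K, D, J, H

Visit C; enqueue R, P, O, E, B → queue [R, P, O, E, B]
Visit R; enqueue G → queue [P, O, E, B, G]
Visit P; enqueue L → queue [O, E, B, G, L]
Visit O; enqueue Q → queue [E, B, G, L, Q]
Visit E; enqueue M, I, F → queue [B, G, L, Q, M, I, F]
Visit B; enqueue N, K, D → queue [G, L, Q, M, I, F, N, K, D]
Visit G → queue [L, Q, M, I, F, N, K, D]
Visit L → queue [Q, M, I, F, N, K, D]
Visit Q; enqueue J, H → queue [M, I, F, N, K, D, J, H]
Visit M → queue [I, F, N, K, D, J, H]
Visit I → queue [F, N, K, D, J, H]
Visit F → queue [N, K, D, J, H]
Visit N → queue [K, D, J, H]
Visit K → queue [D, J, H]
Visit D → queue [J, H]
Visit J → queue [H]
Visit H → queue []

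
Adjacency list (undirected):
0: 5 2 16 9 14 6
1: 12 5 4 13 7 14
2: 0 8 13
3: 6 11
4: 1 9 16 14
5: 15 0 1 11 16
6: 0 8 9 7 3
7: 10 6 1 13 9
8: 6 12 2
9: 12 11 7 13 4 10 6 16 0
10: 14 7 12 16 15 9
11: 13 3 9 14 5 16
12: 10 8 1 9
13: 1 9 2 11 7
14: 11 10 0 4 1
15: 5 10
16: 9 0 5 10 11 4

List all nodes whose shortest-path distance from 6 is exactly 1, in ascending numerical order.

0, 3, 7, 8, 9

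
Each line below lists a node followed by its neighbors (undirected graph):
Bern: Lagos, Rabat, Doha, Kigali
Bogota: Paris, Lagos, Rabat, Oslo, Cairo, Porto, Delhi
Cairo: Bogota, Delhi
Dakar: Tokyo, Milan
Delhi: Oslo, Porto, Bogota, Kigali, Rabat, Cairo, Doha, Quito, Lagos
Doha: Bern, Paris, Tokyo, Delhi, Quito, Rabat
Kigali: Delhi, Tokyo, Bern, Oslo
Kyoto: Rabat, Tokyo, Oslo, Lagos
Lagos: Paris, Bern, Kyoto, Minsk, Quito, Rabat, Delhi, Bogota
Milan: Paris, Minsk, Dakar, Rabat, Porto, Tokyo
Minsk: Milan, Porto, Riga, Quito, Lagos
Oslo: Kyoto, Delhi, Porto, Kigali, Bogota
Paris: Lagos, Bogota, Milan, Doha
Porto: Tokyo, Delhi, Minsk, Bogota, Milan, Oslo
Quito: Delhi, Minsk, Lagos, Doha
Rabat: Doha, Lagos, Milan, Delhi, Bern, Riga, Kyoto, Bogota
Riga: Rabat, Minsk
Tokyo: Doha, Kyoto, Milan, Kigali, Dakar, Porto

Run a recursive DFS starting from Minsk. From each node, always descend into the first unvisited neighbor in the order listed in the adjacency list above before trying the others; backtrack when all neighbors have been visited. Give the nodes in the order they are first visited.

Minsk Milan Paris Lagos Bern Rabat Doha Tokyo Kyoto Oslo Delhi Porto Bogota Cairo Kigali Quito Dakar Riga

Visit Minsk
Minsk → Milan
Milan → Paris
Paris → Lagos
Lagos → Bern
Bern → Rabat
Rabat → Doha
Doha → Tokyo
Tokyo → Kyoto
Kyoto → Oslo
Oslo → Delhi
Delhi → Porto
Porto → Bogota
Bogota → Cairo
Delhi → Kigali
Delhi → Quito
Tokyo → Dakar
Rabat → Riga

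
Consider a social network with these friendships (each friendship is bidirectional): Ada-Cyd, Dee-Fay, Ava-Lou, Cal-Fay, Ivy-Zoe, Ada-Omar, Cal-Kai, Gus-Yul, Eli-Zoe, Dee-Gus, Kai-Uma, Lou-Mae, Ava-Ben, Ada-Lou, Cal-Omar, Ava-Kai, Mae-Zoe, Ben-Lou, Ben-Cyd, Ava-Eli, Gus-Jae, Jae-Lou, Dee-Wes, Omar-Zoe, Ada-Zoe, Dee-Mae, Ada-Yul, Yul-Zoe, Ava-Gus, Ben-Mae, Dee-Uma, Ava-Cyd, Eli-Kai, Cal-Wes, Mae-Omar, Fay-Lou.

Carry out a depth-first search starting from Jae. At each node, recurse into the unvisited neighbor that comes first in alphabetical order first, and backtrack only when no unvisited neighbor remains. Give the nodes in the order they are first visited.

Visit Jae
Jae → Gus
Gus → Ava
Ava → Ben
Ben → Cyd
Cyd → Ada
Ada → Lou
Lou → Fay
Fay → Cal
Cal → Kai
Kai → Eli
Eli → Zoe
Zoe → Ivy
Zoe → Mae
Mae → Dee
Dee → Uma
Dee → Wes
Mae → Omar
Zoe → Yul

Jae Gus Ava Ben Cyd Ada Lou Fay Cal Kai Eli Zoe Ivy Mae Dee Uma Wes Omar Yul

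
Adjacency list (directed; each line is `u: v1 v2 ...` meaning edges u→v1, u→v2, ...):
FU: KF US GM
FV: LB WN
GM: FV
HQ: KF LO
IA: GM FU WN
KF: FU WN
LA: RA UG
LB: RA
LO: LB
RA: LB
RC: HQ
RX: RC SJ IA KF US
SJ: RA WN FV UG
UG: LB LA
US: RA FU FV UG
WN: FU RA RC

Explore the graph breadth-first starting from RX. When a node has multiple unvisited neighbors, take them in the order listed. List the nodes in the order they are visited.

RX → RC → SJ → IA → KF → US → HQ → RA → WN → FV → UG → GM → FU → LO → LB → LA

Visit RX; enqueue RC, SJ, IA, KF, US → queue [RC, SJ, IA, KF, US]
Visit RC; enqueue HQ → queue [SJ, IA, KF, US, HQ]
Visit SJ; enqueue RA, WN, FV, UG → queue [IA, KF, US, HQ, RA, WN, FV, UG]
Visit IA; enqueue GM, FU → queue [KF, US, HQ, RA, WN, FV, UG, GM, FU]
Visit KF → queue [US, HQ, RA, WN, FV, UG, GM, FU]
Visit US → queue [HQ, RA, WN, FV, UG, GM, FU]
Visit HQ; enqueue LO → queue [RA, WN, FV, UG, GM, FU, LO]
Visit RA; enqueue LB → queue [WN, FV, UG, GM, FU, LO, LB]
Visit WN → queue [FV, UG, GM, FU, LO, LB]
Visit FV → queue [UG, GM, FU, LO, LB]
Visit UG; enqueue LA → queue [GM, FU, LO, LB, LA]
Visit GM → queue [FU, LO, LB, LA]
Visit FU → queue [LO, LB, LA]
Visit LO → queue [LB, LA]
Visit LB → queue [LA]
Visit LA → queue []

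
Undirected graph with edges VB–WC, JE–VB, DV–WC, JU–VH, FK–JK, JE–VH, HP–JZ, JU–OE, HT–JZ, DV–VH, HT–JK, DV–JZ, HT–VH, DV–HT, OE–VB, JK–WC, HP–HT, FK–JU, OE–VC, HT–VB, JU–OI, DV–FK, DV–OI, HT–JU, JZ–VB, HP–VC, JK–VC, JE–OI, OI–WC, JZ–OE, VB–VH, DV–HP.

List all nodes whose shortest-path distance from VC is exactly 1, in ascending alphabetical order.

HP, JK, OE

Level 0: VC
Level 1: HP, JK, OE
Level 2: DV, FK, HT, JU, JZ, VB, WC
Level 3: JE, OI, VH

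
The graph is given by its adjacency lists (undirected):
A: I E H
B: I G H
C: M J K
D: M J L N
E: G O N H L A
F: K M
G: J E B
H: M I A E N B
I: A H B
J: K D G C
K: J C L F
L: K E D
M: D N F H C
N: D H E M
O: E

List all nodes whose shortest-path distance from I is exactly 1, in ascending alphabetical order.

Level 0: I
Level 1: A, B, H
Level 2: E, G, M, N
Level 3: C, D, F, J, L, O
Level 4: K

A, B, H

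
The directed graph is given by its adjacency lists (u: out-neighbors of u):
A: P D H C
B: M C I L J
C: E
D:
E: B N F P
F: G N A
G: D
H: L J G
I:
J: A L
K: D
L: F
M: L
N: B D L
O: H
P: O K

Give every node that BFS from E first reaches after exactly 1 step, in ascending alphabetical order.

B, F, N, P

Level 0: E
Level 1: B, F, N, P
Level 2: A, C, D, G, I, J, K, L, M, O
Level 3: H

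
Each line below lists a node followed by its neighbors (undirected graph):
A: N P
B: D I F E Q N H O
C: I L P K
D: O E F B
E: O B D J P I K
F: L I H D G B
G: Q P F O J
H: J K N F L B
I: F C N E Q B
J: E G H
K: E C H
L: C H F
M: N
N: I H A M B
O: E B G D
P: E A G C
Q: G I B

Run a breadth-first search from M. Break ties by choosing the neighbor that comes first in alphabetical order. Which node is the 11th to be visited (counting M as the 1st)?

O

Visit M; enqueue N → queue [N]
Visit N; enqueue A, B, H, I → queue [A, B, H, I]
Visit A; enqueue P → queue [B, H, I, P]
Visit B; enqueue D, E, F, O, Q → queue [H, I, P, D, E, F, O, Q]
Visit H; enqueue J, K, L → queue [I, P, D, E, F, O, Q, J, K, L]
Visit I; enqueue C → queue [P, D, E, F, O, Q, J, K, L, C]
Visit P; enqueue G → queue [D, E, F, O, Q, J, K, L, C, G]
Visit D → queue [E, F, O, Q, J, K, L, C, G]
Visit E → queue [F, O, Q, J, K, L, C, G]
Visit F → queue [O, Q, J, K, L, C, G]
Visit O → queue [Q, J, K, L, C, G]
Visit Q → queue [J, K, L, C, G]
Visit J → queue [K, L, C, G]
Visit K → queue [L, C, G]
Visit L → queue [C, G]
Visit C → queue [G]
Visit G → queue []

Visit order: M, N, A, B, H, I, P, D, E, F, O, Q, J, K, L, C, G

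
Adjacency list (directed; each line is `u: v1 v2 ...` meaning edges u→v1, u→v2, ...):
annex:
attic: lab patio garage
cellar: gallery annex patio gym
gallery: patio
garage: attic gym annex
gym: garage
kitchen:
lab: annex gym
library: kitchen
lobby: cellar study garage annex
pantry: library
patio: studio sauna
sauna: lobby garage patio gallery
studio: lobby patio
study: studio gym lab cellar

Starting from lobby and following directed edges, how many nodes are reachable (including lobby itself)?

12

BFS from lobby visits: lobby, study, garage, cellar, annex, studio, lab, gym, attic, patio, gallery, sauna
Reachable nodes: 12 of 15 total.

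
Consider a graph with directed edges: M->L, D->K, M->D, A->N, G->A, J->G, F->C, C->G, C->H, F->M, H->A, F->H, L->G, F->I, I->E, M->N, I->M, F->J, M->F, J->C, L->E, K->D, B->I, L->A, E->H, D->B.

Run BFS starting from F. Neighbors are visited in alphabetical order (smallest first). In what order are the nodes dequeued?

Visit F; enqueue C, H, I, J, M → queue [C, H, I, J, M]
Visit C; enqueue G → queue [H, I, J, M, G]
Visit H; enqueue A → queue [I, J, M, G, A]
Visit I; enqueue E → queue [J, M, G, A, E]
Visit J → queue [M, G, A, E]
Visit M; enqueue D, L, N → queue [G, A, E, D, L, N]
Visit G → queue [A, E, D, L, N]
Visit A → queue [E, D, L, N]
Visit E → queue [D, L, N]
Visit D; enqueue B, K → queue [L, N, B, K]
Visit L → queue [N, B, K]
Visit N → queue [B, K]
Visit B → queue [K]
Visit K → queue []

F → C → H → I → J → M → G → A → E → D → L → N → B → K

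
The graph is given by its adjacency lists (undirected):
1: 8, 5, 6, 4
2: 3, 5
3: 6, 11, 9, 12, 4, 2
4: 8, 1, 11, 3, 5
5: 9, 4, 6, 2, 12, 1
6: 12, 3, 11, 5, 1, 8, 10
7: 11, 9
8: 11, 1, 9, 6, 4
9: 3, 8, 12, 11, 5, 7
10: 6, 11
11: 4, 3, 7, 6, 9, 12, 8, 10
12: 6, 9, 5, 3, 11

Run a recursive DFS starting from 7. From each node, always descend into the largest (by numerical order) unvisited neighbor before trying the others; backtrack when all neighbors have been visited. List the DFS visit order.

7, 11, 12, 9, 8, 6, 10, 5, 4, 3, 2, 1

Visit 7
7 → 11
11 → 12
12 → 9
9 → 8
8 → 6
6 → 10
6 → 5
5 → 4
4 → 3
3 → 2
4 → 1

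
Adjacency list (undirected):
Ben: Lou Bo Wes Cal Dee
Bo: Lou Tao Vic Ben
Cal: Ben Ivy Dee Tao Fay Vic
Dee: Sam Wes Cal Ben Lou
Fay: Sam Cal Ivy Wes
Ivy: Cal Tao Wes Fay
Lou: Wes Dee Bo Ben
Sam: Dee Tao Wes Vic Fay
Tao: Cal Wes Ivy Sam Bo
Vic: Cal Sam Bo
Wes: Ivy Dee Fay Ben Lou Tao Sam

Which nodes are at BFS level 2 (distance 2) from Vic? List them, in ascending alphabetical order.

Ben, Dee, Fay, Ivy, Lou, Tao, Wes

Level 0: Vic
Level 1: Bo, Cal, Sam
Level 2: Ben, Dee, Fay, Ivy, Lou, Tao, Wes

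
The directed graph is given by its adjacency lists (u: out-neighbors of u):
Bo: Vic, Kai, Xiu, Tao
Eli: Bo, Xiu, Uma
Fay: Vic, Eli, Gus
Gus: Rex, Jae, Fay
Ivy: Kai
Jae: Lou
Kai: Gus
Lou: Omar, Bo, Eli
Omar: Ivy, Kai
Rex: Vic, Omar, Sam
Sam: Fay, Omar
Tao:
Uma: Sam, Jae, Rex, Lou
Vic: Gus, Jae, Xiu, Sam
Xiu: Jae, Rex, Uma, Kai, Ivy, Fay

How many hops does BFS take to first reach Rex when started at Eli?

2

Level 0: Eli
Level 1: Bo, Uma, Xiu
Level 2: Fay, Ivy, Jae, Kai, Lou, Rex, Sam, Tao, Vic
Level 3: Gus, Omar
Rex first appears at level 2.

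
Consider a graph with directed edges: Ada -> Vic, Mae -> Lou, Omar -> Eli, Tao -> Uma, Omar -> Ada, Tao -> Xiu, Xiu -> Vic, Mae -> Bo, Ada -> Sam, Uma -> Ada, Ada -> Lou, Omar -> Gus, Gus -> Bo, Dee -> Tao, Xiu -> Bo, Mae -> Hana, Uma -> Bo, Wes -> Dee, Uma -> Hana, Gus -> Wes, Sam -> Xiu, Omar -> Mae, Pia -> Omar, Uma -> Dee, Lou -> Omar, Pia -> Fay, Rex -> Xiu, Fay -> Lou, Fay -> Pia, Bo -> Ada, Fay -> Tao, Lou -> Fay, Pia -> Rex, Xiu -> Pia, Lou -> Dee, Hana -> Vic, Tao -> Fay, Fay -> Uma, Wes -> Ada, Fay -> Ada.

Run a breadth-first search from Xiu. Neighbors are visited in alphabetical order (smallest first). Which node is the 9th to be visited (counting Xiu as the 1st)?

Lou

Visit Xiu; enqueue Bo, Pia, Vic → queue [Bo, Pia, Vic]
Visit Bo; enqueue Ada → queue [Pia, Vic, Ada]
Visit Pia; enqueue Fay, Omar, Rex → queue [Vic, Ada, Fay, Omar, Rex]
Visit Vic → queue [Ada, Fay, Omar, Rex]
Visit Ada; enqueue Lou, Sam → queue [Fay, Omar, Rex, Lou, Sam]
Visit Fay; enqueue Tao, Uma → queue [Omar, Rex, Lou, Sam, Tao, Uma]
Visit Omar; enqueue Eli, Gus, Mae → queue [Rex, Lou, Sam, Tao, Uma, Eli, Gus, Mae]
Visit Rex → queue [Lou, Sam, Tao, Uma, Eli, Gus, Mae]
Visit Lou; enqueue Dee → queue [Sam, Tao, Uma, Eli, Gus, Mae, Dee]
Visit Sam → queue [Tao, Uma, Eli, Gus, Mae, Dee]
Visit Tao → queue [Uma, Eli, Gus, Mae, Dee]
Visit Uma; enqueue Hana → queue [Eli, Gus, Mae, Dee, Hana]
Visit Eli → queue [Gus, Mae, Dee, Hana]
Visit Gus; enqueue Wes → queue [Mae, Dee, Hana, Wes]
Visit Mae → queue [Dee, Hana, Wes]
Visit Dee → queue [Hana, Wes]
Visit Hana → queue [Wes]
Visit Wes → queue []

Visit order: Xiu, Bo, Pia, Vic, Ada, Fay, Omar, Rex, Lou, Sam, Tao, Uma, Eli, Gus, Mae, Dee, Hana, Wes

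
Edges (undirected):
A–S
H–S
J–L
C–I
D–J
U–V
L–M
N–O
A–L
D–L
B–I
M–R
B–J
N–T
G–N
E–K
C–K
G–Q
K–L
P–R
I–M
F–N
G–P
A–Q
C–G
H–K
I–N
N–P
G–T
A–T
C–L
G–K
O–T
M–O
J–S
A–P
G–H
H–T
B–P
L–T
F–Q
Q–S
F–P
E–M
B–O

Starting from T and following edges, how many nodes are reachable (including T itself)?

20

BFS from T visits: T, A, G, H, L, N, O, P, Q, S, C, K, D, J, M, F, I, B, R, E
Reachable nodes: 20 of 22 total.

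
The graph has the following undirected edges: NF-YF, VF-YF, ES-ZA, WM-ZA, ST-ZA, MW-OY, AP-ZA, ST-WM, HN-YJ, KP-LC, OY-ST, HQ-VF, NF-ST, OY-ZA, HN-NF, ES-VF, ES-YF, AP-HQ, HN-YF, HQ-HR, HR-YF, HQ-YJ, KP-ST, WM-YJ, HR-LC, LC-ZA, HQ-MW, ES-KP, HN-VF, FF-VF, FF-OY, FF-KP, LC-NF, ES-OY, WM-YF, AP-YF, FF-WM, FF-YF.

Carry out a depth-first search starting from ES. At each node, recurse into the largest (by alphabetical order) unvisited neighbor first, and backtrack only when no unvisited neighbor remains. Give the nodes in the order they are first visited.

Visit ES
ES → ZA
ZA → WM
WM → YJ
YJ → HQ
HQ → VF
VF → YF
YF → NF
NF → ST
ST → OY
OY → MW
OY → FF
FF → KP
KP → LC
LC → HR
NF → HN
YF → AP

ES -> ZA -> WM -> YJ -> HQ -> VF -> YF -> NF -> ST -> OY -> MW -> FF -> KP -> LC -> HR -> HN -> AP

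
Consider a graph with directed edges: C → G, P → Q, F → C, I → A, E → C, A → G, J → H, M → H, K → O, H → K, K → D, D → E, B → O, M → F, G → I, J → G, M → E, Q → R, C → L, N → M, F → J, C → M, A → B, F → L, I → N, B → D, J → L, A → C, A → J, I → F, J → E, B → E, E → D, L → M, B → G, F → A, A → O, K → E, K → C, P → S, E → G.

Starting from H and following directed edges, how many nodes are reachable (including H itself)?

BFS from H visits: H, K, C, D, E, O, G, L, M, I, F, A, N, J, B
Reachable nodes: 15 of 19 total.

15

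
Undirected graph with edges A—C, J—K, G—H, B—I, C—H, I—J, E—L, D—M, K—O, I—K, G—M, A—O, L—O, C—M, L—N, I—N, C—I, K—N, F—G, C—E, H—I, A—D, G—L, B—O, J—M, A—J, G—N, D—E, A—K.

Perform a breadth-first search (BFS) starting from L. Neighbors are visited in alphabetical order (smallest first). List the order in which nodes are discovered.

L E G N O C D F H M I K A B J

Visit L; enqueue E, G, N, O → queue [E, G, N, O]
Visit E; enqueue C, D → queue [G, N, O, C, D]
Visit G; enqueue F, H, M → queue [N, O, C, D, F, H, M]
Visit N; enqueue I, K → queue [O, C, D, F, H, M, I, K]
Visit O; enqueue A, B → queue [C, D, F, H, M, I, K, A, B]
Visit C → queue [D, F, H, M, I, K, A, B]
Visit D → queue [F, H, M, I, K, A, B]
Visit F → queue [H, M, I, K, A, B]
Visit H → queue [M, I, K, A, B]
Visit M; enqueue J → queue [I, K, A, B, J]
Visit I → queue [K, A, B, J]
Visit K → queue [A, B, J]
Visit A → queue [B, J]
Visit B → queue [J]
Visit J → queue []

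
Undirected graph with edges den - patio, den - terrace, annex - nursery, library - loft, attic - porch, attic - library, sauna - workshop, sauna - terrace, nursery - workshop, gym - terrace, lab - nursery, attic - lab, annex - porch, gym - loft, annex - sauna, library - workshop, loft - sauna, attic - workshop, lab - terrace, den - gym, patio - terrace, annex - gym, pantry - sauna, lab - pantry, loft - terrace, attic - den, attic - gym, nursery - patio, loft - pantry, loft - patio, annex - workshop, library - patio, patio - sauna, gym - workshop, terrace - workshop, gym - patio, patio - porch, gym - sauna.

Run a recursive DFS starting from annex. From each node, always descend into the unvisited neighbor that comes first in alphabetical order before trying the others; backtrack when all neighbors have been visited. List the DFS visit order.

annex gym attic den patio library loft pantry lab nursery workshop sauna terrace porch

Visit annex
annex → gym
gym → attic
attic → den
den → patio
patio → library
library → loft
loft → pantry
pantry → lab
lab → nursery
nursery → workshop
workshop → sauna
sauna → terrace
patio → porch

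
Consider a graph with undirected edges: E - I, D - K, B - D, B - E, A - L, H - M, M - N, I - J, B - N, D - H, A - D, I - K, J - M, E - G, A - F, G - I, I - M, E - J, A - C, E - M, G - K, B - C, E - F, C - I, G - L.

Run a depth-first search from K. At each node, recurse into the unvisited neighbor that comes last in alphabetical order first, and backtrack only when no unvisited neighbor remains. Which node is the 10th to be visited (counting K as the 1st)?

Visit K
K → I
I → M
M → N
N → B
B → E
E → J
E → G
G → L
L → A
A → F
A → D
D → H
A → C

Visit order: K, I, M, N, B, E, J, G, L, A, F, D, H, C

A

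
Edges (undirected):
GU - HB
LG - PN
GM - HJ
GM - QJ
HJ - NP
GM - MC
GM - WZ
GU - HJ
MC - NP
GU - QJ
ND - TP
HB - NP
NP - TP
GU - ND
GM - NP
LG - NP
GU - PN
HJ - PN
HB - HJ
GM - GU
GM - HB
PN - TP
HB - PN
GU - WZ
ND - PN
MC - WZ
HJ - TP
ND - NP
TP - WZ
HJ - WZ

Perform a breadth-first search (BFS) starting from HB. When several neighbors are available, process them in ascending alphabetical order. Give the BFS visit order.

HB -> GM -> GU -> HJ -> NP -> PN -> MC -> QJ -> WZ -> ND -> TP -> LG

Visit HB; enqueue GM, GU, HJ, NP, PN → queue [GM, GU, HJ, NP, PN]
Visit GM; enqueue MC, QJ, WZ → queue [GU, HJ, NP, PN, MC, QJ, WZ]
Visit GU; enqueue ND → queue [HJ, NP, PN, MC, QJ, WZ, ND]
Visit HJ; enqueue TP → queue [NP, PN, MC, QJ, WZ, ND, TP]
Visit NP; enqueue LG → queue [PN, MC, QJ, WZ, ND, TP, LG]
Visit PN → queue [MC, QJ, WZ, ND, TP, LG]
Visit MC → queue [QJ, WZ, ND, TP, LG]
Visit QJ → queue [WZ, ND, TP, LG]
Visit WZ → queue [ND, TP, LG]
Visit ND → queue [TP, LG]
Visit TP → queue [LG]
Visit LG → queue []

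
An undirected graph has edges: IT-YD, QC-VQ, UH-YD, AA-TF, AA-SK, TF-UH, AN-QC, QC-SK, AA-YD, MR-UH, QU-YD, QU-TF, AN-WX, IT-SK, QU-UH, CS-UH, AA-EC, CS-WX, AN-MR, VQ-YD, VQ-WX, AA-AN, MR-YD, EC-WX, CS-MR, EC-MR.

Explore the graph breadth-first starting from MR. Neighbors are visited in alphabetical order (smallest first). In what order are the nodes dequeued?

Visit MR; enqueue AN, CS, EC, UH, YD → queue [AN, CS, EC, UH, YD]
Visit AN; enqueue AA, QC, WX → queue [CS, EC, UH, YD, AA, QC, WX]
Visit CS → queue [EC, UH, YD, AA, QC, WX]
Visit EC → queue [UH, YD, AA, QC, WX]
Visit UH; enqueue QU, TF → queue [YD, AA, QC, WX, QU, TF]
Visit YD; enqueue IT, VQ → queue [AA, QC, WX, QU, TF, IT, VQ]
Visit AA; enqueue SK → queue [QC, WX, QU, TF, IT, VQ, SK]
Visit QC → queue [WX, QU, TF, IT, VQ, SK]
Visit WX → queue [QU, TF, IT, VQ, SK]
Visit QU → queue [TF, IT, VQ, SK]
Visit TF → queue [IT, VQ, SK]
Visit IT → queue [VQ, SK]
Visit VQ → queue [SK]
Visit SK → queue []

MR AN CS EC UH YD AA QC WX QU TF IT VQ SK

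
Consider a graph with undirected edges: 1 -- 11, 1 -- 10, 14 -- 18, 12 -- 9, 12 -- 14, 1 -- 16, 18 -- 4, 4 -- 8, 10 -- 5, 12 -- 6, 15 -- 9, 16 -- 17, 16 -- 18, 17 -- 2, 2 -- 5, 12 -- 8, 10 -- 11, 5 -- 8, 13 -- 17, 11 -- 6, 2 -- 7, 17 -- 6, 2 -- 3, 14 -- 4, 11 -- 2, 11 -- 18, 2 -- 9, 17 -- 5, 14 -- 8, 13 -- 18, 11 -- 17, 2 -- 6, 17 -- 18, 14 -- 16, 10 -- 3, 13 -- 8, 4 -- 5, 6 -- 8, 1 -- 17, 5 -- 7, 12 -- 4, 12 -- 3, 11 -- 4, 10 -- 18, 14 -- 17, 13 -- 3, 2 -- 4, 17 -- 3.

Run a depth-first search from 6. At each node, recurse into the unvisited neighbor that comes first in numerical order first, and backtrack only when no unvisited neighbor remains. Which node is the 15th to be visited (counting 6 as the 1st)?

16

Visit 6
6 → 2
2 → 3
3 → 10
10 → 1
1 → 11
11 → 4
4 → 5
5 → 7
5 → 8
8 → 12
12 → 9
9 → 15
12 → 14
14 → 16
16 → 17
17 → 13
13 → 18

Visit order: 6, 2, 3, 10, 1, 11, 4, 5, 7, 8, 12, 9, 15, 14, 16, 17, 13, 18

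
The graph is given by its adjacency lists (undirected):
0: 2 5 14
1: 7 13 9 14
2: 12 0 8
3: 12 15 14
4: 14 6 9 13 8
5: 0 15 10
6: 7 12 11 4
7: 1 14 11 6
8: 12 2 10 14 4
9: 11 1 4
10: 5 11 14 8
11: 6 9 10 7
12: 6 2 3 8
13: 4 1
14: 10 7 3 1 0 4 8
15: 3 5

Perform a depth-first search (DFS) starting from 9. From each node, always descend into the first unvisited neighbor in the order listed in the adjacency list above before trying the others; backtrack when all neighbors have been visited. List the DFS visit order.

Visit 9
9 → 11
11 → 6
6 → 7
7 → 1
1 → 13
13 → 4
4 → 14
14 → 10
10 → 5
5 → 0
0 → 2
2 → 12
12 → 3
3 → 15
12 → 8

9, 11, 6, 7, 1, 13, 4, 14, 10, 5, 0, 2, 12, 3, 15, 8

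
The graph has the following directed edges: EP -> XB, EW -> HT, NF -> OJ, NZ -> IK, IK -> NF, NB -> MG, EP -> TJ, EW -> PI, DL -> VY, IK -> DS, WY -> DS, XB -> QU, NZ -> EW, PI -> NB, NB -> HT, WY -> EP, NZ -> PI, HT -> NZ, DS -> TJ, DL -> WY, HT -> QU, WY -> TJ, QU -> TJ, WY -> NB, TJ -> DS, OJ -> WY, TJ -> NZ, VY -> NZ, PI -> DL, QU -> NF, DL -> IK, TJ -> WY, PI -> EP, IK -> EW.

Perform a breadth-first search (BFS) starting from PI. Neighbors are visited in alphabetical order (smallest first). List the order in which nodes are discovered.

Visit PI; enqueue DL, EP, NB → queue [DL, EP, NB]
Visit DL; enqueue IK, VY, WY → queue [EP, NB, IK, VY, WY]
Visit EP; enqueue TJ, XB → queue [NB, IK, VY, WY, TJ, XB]
Visit NB; enqueue HT, MG → queue [IK, VY, WY, TJ, XB, HT, MG]
Visit IK; enqueue DS, EW, NF → queue [VY, WY, TJ, XB, HT, MG, DS, EW, NF]
Visit VY; enqueue NZ → queue [WY, TJ, XB, HT, MG, DS, EW, NF, NZ]
Visit WY → queue [TJ, XB, HT, MG, DS, EW, NF, NZ]
Visit TJ → queue [XB, HT, MG, DS, EW, NF, NZ]
Visit XB; enqueue QU → queue [HT, MG, DS, EW, NF, NZ, QU]
Visit HT → queue [MG, DS, EW, NF, NZ, QU]
Visit MG → queue [DS, EW, NF, NZ, QU]
Visit DS → queue [EW, NF, NZ, QU]
Visit EW → queue [NF, NZ, QU]
Visit NF; enqueue OJ → queue [NZ, QU, OJ]
Visit NZ → queue [QU, OJ]
Visit QU → queue [OJ]
Visit OJ → queue []

PI, DL, EP, NB, IK, VY, WY, TJ, XB, HT, MG, DS, EW, NF, NZ, QU, OJ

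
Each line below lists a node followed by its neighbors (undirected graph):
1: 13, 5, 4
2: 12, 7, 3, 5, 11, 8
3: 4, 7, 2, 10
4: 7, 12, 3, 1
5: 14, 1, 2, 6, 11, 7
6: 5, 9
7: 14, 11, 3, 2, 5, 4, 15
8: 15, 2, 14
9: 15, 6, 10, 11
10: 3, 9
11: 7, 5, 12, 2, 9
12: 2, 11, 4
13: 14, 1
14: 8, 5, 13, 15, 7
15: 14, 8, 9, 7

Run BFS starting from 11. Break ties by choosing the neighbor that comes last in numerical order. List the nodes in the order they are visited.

Visit 11; enqueue 12, 9, 7, 5, 2 → queue [12, 9, 7, 5, 2]
Visit 12; enqueue 4 → queue [9, 7, 5, 2, 4]
Visit 9; enqueue 15, 10, 6 → queue [7, 5, 2, 4, 15, 10, 6]
Visit 7; enqueue 14, 3 → queue [5, 2, 4, 15, 10, 6, 14, 3]
Visit 5; enqueue 1 → queue [2, 4, 15, 10, 6, 14, 3, 1]
Visit 2; enqueue 8 → queue [4, 15, 10, 6, 14, 3, 1, 8]
Visit 4 → queue [15, 10, 6, 14, 3, 1, 8]
Visit 15 → queue [10, 6, 14, 3, 1, 8]
Visit 10 → queue [6, 14, 3, 1, 8]
Visit 6 → queue [14, 3, 1, 8]
Visit 14; enqueue 13 → queue [3, 1, 8, 13]
Visit 3 → queue [1, 8, 13]
Visit 1 → queue [8, 13]
Visit 8 → queue [13]
Visit 13 → queue []

11, 12, 9, 7, 5, 2, 4, 15, 10, 6, 14, 3, 1, 8, 13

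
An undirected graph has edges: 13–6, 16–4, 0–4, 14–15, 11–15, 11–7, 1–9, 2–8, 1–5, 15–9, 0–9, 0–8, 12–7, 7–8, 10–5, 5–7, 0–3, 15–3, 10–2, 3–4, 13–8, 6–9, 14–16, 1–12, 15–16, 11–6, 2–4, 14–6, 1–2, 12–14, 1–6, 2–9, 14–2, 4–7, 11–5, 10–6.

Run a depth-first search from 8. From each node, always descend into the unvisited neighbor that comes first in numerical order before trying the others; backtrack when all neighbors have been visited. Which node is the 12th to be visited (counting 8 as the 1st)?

Visit 8
8 → 0
0 → 3
3 → 4
4 → 2
2 → 1
1 → 5
5 → 7
7 → 11
11 → 6
6 → 9
9 → 15
15 → 14
14 → 12
14 → 16
6 → 10
6 → 13

Visit order: 8, 0, 3, 4, 2, 1, 5, 7, 11, 6, 9, 15, 14, 12, 16, 10, 13

15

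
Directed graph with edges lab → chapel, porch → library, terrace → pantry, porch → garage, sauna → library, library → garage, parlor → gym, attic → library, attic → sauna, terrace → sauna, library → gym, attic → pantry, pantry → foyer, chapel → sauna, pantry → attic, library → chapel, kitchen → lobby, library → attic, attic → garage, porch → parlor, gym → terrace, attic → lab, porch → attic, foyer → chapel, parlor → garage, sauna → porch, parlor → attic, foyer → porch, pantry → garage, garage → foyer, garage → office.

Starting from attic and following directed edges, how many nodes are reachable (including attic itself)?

BFS from attic visits: attic, sauna, pantry, library, lab, garage, porch, foyer, gym, chapel, office, parlor, terrace
Reachable nodes: 13 of 15 total.

13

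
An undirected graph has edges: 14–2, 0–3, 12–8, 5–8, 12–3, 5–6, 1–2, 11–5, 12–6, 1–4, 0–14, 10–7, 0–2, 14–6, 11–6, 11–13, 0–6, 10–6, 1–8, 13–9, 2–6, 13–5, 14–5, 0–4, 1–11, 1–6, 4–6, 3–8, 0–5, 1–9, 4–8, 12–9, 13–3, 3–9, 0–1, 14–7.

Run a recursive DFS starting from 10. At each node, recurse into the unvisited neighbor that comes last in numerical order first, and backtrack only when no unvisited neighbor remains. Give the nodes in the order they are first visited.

Visit 10
10 → 7
7 → 14
14 → 6
6 → 12
12 → 9
9 → 13
13 → 11
11 → 5
5 → 8
8 → 4
4 → 1
1 → 2
2 → 0
0 → 3

10, 7, 14, 6, 12, 9, 13, 11, 5, 8, 4, 1, 2, 0, 3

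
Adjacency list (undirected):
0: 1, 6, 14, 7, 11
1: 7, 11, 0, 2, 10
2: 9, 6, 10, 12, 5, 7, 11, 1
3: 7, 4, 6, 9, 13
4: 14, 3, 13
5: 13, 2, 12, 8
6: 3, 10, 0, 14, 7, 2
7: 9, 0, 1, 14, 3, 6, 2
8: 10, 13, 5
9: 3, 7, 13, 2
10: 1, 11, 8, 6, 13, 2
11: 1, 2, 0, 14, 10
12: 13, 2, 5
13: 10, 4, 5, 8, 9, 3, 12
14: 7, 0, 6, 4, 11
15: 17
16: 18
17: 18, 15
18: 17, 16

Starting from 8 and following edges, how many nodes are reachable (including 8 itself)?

15

BFS from 8 visits: 8, 10, 13, 5, 1, 11, 6, 2, 4, 9, 3, 12, 7, 0, 14
Reachable nodes: 15 of 19 total.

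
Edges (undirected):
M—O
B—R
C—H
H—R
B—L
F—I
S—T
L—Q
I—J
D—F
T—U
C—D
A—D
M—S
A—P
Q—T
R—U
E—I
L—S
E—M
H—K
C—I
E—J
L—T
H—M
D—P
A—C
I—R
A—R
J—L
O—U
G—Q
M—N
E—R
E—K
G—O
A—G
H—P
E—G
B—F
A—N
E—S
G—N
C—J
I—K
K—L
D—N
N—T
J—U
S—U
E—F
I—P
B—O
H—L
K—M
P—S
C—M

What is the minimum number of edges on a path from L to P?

2

Level 0: L
Level 1: B, H, J, K, Q, S, T
Level 2: C, E, F, G, I, M, N, O, P, R, U
Level 3: A, D
P first appears at level 2.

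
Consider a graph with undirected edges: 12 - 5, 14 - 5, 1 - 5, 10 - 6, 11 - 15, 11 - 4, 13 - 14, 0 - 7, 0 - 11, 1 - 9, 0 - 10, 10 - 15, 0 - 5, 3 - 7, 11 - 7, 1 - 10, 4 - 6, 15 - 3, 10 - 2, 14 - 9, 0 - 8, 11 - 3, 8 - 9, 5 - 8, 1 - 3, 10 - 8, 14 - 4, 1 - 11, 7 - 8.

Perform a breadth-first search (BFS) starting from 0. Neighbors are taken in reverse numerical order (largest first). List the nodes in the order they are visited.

0, 11, 10, 8, 7, 5, 15, 4, 3, 1, 6, 2, 9, 14, 12, 13

Visit 0; enqueue 11, 10, 8, 7, 5 → queue [11, 10, 8, 7, 5]
Visit 11; enqueue 15, 4, 3, 1 → queue [10, 8, 7, 5, 15, 4, 3, 1]
Visit 10; enqueue 6, 2 → queue [8, 7, 5, 15, 4, 3, 1, 6, 2]
Visit 8; enqueue 9 → queue [7, 5, 15, 4, 3, 1, 6, 2, 9]
Visit 7 → queue [5, 15, 4, 3, 1, 6, 2, 9]
Visit 5; enqueue 14, 12 → queue [15, 4, 3, 1, 6, 2, 9, 14, 12]
Visit 15 → queue [4, 3, 1, 6, 2, 9, 14, 12]
Visit 4 → queue [3, 1, 6, 2, 9, 14, 12]
Visit 3 → queue [1, 6, 2, 9, 14, 12]
Visit 1 → queue [6, 2, 9, 14, 12]
Visit 6 → queue [2, 9, 14, 12]
Visit 2 → queue [9, 14, 12]
Visit 9 → queue [14, 12]
Visit 14; enqueue 13 → queue [12, 13]
Visit 12 → queue [13]
Visit 13 → queue []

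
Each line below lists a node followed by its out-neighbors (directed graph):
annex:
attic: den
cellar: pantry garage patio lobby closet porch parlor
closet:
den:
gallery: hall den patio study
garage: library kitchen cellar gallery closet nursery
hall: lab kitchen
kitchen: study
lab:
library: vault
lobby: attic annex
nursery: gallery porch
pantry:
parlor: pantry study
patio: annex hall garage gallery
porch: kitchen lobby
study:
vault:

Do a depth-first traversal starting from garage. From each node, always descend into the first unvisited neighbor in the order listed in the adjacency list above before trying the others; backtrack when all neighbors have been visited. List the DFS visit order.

garage library vault kitchen study cellar pantry patio annex hall lab gallery den lobby attic closet porch parlor nursery

Visit garage
garage → library
library → vault
garage → kitchen
kitchen → study
garage → cellar
cellar → pantry
cellar → patio
patio → annex
patio → hall
hall → lab
patio → gallery
gallery → den
cellar → lobby
lobby → attic
cellar → closet
cellar → porch
cellar → parlor
garage → nursery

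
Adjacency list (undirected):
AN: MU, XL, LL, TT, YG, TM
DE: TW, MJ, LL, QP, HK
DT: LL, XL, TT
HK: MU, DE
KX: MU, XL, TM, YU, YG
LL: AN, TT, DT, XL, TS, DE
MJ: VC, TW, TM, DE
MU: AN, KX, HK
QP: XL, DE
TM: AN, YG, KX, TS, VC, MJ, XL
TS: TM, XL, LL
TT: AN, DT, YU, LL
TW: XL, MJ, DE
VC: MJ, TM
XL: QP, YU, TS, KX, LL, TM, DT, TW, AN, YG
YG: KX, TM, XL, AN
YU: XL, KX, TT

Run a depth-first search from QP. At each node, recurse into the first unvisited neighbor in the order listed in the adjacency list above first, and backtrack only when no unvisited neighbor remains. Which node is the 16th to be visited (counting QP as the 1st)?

DE

Visit QP
QP → XL
XL → YU
YU → KX
KX → MU
MU → AN
AN → LL
LL → TT
TT → DT
LL → TS
TS → TM
TM → YG
TM → VC
VC → MJ
MJ → TW
TW → DE
DE → HK

Visit order: QP, XL, YU, KX, MU, AN, LL, TT, DT, TS, TM, YG, VC, MJ, TW, DE, HK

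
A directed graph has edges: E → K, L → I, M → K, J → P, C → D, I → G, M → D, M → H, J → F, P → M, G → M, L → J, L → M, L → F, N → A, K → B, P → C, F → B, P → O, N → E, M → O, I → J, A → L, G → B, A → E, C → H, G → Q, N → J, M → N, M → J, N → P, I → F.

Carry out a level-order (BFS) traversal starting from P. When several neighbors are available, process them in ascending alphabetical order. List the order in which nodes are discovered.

P → C → M → O → D → H → J → K → N → F → B → A → E → L → I → G → Q

Visit P; enqueue C, M, O → queue [C, M, O]
Visit C; enqueue D, H → queue [M, O, D, H]
Visit M; enqueue J, K, N → queue [O, D, H, J, K, N]
Visit O → queue [D, H, J, K, N]
Visit D → queue [H, J, K, N]
Visit H → queue [J, K, N]
Visit J; enqueue F → queue [K, N, F]
Visit K; enqueue B → queue [N, F, B]
Visit N; enqueue A, E → queue [F, B, A, E]
Visit F → queue [B, A, E]
Visit B → queue [A, E]
Visit A; enqueue L → queue [E, L]
Visit E → queue [L]
Visit L; enqueue I → queue [I]
Visit I; enqueue G → queue [G]
Visit G; enqueue Q → queue [Q]
Visit Q → queue []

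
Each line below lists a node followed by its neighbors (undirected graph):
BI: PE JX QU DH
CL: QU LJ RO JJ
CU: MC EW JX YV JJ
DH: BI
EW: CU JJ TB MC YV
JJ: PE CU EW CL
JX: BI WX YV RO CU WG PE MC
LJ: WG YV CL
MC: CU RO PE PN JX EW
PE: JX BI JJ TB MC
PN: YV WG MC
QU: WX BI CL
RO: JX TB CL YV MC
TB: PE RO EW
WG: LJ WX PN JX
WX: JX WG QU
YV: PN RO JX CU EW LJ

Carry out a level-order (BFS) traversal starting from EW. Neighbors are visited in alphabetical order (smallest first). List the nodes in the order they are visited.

Visit EW; enqueue CU, JJ, MC, TB, YV → queue [CU, JJ, MC, TB, YV]
Visit CU; enqueue JX → queue [JJ, MC, TB, YV, JX]
Visit JJ; enqueue CL, PE → queue [MC, TB, YV, JX, CL, PE]
Visit MC; enqueue PN, RO → queue [TB, YV, JX, CL, PE, PN, RO]
Visit TB → queue [YV, JX, CL, PE, PN, RO]
Visit YV; enqueue LJ → queue [JX, CL, PE, PN, RO, LJ]
Visit JX; enqueue BI, WG, WX → queue [CL, PE, PN, RO, LJ, BI, WG, WX]
Visit CL; enqueue QU → queue [PE, PN, RO, LJ, BI, WG, WX, QU]
Visit PE → queue [PN, RO, LJ, BI, WG, WX, QU]
Visit PN → queue [RO, LJ, BI, WG, WX, QU]
Visit RO → queue [LJ, BI, WG, WX, QU]
Visit LJ → queue [BI, WG, WX, QU]
Visit BI; enqueue DH → queue [WG, WX, QU, DH]
Visit WG → queue [WX, QU, DH]
Visit WX → queue [QU, DH]
Visit QU → queue [DH]
Visit DH → queue []

EW → CU → JJ → MC → TB → YV → JX → CL → PE → PN → RO → LJ → BI → WG → WX → QU → DH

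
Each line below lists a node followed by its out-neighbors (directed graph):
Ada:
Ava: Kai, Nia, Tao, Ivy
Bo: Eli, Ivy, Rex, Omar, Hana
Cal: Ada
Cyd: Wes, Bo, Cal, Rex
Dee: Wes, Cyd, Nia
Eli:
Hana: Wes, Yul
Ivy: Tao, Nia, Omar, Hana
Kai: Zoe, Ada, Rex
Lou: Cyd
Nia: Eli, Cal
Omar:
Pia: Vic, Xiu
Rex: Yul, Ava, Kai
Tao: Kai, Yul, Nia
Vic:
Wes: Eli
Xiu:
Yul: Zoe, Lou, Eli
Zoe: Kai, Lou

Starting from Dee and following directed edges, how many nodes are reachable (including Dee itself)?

18

BFS from Dee visits: Dee, Wes, Cyd, Nia, Eli, Bo, Cal, Rex, Ivy, Omar, Hana, Ada, Yul, Ava, Kai, Tao, Zoe, Lou
Reachable nodes: 18 of 21 total.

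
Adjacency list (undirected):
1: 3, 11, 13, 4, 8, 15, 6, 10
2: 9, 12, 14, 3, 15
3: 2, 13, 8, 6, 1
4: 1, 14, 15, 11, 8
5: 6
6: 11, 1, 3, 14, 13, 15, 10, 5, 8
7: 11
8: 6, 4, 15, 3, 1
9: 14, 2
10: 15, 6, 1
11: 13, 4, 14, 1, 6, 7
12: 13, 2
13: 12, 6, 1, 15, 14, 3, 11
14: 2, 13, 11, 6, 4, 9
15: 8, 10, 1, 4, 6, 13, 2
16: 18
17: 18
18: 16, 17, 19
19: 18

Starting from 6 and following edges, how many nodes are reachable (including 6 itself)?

BFS from 6 visits: 6, 11, 1, 3, 14, 13, 15, 10, 5, 8, 4, 7, 2, 9, 12
Reachable nodes: 15 of 19 total.

15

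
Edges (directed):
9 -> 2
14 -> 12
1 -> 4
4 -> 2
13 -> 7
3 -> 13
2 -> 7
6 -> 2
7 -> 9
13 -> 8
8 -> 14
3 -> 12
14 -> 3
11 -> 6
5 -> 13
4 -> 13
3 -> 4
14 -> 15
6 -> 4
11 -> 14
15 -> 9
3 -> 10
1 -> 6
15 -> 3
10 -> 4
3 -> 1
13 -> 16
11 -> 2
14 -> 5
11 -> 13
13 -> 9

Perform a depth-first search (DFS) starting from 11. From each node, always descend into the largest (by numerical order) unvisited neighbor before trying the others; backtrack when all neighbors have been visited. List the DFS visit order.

Visit 11
11 → 14
14 → 15
15 → 9
9 → 2
2 → 7
15 → 3
3 → 13
13 → 16
13 → 8
3 → 12
3 → 10
10 → 4
3 → 1
1 → 6
14 → 5

11 → 14 → 15 → 9 → 2 → 7 → 3 → 13 → 16 → 8 → 12 → 10 → 4 → 1 → 6 → 5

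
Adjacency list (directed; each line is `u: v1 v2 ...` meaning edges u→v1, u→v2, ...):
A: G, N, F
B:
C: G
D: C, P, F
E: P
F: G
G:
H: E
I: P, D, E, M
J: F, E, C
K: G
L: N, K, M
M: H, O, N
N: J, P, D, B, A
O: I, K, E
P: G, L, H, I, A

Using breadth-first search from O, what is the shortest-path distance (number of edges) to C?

Level 0: O
Level 1: E, I, K
Level 2: D, G, M, P
Level 3: A, C, F, H, L, N
Level 4: B, J
C first appears at level 3.

3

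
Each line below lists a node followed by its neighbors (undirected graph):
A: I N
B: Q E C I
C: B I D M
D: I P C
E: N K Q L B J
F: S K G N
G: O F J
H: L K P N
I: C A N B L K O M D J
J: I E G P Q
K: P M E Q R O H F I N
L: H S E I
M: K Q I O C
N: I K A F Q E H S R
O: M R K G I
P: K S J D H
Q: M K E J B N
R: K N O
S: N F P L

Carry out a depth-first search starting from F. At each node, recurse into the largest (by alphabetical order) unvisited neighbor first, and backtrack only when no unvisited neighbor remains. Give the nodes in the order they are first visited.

Visit F
F → S
S → P
P → K
K → R
R → O
O → M
M → Q
Q → N
N → I
I → L
L → H
L → E
E → J
J → G
E → B
B → C
C → D
I → A

F, S, P, K, R, O, M, Q, N, I, L, H, E, J, G, B, C, D, A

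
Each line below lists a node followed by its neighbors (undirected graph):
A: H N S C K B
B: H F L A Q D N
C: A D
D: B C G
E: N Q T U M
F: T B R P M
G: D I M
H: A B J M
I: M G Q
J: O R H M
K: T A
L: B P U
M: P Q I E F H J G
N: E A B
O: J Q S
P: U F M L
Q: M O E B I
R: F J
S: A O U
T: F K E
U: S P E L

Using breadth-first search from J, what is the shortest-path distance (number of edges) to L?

Level 0: J
Level 1: H, M, O, R
Level 2: A, B, E, F, G, I, P, Q, S
Level 3: C, D, K, L, N, T, U
L first appears at level 3.

3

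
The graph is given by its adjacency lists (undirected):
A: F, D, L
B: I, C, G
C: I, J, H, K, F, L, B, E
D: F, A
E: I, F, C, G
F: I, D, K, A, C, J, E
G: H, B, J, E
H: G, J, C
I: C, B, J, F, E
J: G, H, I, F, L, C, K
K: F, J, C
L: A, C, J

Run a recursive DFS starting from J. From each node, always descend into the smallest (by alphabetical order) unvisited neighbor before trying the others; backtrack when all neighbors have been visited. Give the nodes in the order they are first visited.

J, C, B, G, E, F, A, D, L, I, K, H

Visit J
J → C
C → B
B → G
G → E
E → F
F → A
A → D
A → L
F → I
F → K
G → H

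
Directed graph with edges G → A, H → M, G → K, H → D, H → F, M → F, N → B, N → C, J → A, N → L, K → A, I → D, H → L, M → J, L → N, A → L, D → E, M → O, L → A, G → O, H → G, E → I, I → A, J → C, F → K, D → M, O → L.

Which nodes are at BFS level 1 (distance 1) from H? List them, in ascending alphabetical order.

D, F, G, L, M

Level 0: H
Level 1: D, F, G, L, M
Level 2: A, E, J, K, N, O
Level 3: B, C, I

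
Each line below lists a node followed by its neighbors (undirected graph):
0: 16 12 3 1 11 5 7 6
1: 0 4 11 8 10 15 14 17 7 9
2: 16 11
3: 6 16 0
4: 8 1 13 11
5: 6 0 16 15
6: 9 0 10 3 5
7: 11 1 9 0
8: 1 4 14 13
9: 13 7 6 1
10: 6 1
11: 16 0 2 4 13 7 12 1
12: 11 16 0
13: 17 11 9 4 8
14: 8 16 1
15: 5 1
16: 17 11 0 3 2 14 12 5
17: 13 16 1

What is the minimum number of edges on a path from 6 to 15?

2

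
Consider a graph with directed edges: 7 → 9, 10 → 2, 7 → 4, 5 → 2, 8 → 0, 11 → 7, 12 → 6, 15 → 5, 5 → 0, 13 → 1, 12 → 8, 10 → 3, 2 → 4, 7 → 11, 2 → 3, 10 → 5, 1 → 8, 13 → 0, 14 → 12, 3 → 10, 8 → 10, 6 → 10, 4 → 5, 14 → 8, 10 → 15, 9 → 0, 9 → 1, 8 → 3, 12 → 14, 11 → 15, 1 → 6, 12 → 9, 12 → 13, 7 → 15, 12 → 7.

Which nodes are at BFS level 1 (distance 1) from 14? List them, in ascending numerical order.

8, 12

Level 0: 14
Level 1: 8, 12
Level 2: 0, 3, 6, 7, 9, 10, 13
Level 3: 1, 2, 4, 5, 11, 15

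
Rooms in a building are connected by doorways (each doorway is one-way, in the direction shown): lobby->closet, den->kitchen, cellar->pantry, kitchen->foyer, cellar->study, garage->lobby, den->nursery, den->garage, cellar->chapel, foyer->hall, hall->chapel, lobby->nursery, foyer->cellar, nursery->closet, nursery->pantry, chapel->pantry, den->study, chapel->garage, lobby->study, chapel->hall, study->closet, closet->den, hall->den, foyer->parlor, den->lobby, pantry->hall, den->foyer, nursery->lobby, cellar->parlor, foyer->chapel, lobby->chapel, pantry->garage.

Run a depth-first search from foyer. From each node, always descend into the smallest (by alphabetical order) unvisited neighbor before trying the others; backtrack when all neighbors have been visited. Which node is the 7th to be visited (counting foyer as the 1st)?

den

Visit foyer
foyer → cellar
cellar → chapel
chapel → garage
garage → lobby
lobby → closet
closet → den
den → kitchen
den → nursery
nursery → pantry
pantry → hall
den → study
cellar → parlor

Visit order: foyer, cellar, chapel, garage, lobby, closet, den, kitchen, nursery, pantry, hall, study, parlor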